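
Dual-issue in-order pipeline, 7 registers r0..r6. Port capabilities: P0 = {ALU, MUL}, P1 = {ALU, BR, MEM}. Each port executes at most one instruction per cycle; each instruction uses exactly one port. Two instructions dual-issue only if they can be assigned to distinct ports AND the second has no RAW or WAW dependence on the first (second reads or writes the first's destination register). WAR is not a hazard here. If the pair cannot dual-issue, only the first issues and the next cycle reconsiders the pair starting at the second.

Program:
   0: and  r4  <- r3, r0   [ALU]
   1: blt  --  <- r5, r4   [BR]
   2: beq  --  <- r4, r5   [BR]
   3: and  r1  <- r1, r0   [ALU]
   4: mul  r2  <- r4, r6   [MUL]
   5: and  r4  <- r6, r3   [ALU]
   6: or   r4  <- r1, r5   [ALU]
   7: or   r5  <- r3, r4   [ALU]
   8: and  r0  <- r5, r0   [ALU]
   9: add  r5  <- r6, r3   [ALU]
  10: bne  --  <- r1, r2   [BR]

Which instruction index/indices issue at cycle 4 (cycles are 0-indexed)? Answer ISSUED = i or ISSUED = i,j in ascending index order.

ISSUED = 6

  cy0 -> i0 (and.ALU) RAW r4
  cy1 -> i1 (blt.BR) no-port BR/BR
  cy2 -> i2/i3 (beq.BR and.ALU) pair
  cy3 -> i4/i5 (mul.MUL and.ALU) pair
  cy4 -> i6 (or.ALU) RAW r4
  cy5 -> i7 (or.ALU) RAW r5
  cy6 -> i8/i9 (and.ALU add.ALU) pair
  cy7 -> i10 (bne.BR) tail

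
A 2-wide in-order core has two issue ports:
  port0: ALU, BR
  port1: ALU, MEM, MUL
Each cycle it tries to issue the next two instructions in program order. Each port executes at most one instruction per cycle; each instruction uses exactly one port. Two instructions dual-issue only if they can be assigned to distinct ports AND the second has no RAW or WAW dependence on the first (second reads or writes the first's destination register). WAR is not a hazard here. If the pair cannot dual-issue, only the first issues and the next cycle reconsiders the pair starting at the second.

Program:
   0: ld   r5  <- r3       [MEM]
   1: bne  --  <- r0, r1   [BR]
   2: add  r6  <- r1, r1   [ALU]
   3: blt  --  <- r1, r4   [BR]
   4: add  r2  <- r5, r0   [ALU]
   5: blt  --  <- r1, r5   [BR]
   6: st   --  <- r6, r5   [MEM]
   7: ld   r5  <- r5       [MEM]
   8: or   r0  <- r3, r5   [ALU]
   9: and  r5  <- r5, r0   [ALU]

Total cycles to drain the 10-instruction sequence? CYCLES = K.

t=0 i0+i1:ld.MEM/bne.BR ; 2-wide
t=1 i2+i3:add.ALU/blt.BR ; 2-wide
t=2 i4+i5:add.ALU/blt.BR ; 2-wide
t=3 i6:st.MEM ; no-port MEM/MEM
t=4 i7:ld.MEM ; RAW r5
t=5 i8:or.ALU ; RAW r0
t=6 i9:and.ALU ; tail

CYCLES = 7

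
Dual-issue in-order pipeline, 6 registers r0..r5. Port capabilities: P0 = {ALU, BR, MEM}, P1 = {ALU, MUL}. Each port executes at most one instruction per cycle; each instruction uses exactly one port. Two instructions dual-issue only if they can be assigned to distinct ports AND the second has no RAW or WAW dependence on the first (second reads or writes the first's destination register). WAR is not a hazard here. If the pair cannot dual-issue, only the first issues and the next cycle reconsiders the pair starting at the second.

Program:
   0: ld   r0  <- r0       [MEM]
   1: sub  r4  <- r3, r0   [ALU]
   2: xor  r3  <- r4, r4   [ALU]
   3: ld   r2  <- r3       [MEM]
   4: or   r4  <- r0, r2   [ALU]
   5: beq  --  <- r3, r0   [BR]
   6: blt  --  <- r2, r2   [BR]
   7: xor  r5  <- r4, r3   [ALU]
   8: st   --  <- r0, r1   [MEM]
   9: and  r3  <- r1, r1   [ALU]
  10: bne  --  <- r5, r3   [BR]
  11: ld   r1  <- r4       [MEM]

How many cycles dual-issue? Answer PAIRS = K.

[0] i0  ld.MEM  -- RAW r0
[1] i1  sub.ALU  -- RAW r4
[2] i2  xor.ALU  -- RAW r3
[3] i3  ld.MEM  -- RAW r2
[4] i4&i5  or.ALU beq.BR  -- 2-wide
[5] i6&i7  blt.BR xor.ALU  -- 2-wide
[6] i8&i9  st.MEM and.ALU  -- 2-wide
[7] i10  bne.BR  -- no-port BR/MEM
[8] i11  ld.MEM  -- tail

PAIRS = 3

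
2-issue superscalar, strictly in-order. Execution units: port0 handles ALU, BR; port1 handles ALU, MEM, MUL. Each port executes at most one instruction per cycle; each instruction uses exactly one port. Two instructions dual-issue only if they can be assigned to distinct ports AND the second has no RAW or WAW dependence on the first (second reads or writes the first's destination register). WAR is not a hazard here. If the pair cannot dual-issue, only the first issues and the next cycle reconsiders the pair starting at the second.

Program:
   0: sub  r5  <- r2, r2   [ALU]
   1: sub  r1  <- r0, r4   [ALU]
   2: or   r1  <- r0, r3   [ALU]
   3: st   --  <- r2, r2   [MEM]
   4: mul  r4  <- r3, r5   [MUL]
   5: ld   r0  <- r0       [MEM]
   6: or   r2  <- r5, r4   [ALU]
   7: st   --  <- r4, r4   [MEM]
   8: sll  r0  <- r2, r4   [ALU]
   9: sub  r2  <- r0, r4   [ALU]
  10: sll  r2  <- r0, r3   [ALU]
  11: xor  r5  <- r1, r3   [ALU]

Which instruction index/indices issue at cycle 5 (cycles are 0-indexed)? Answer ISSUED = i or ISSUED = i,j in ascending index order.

#0 head=0: sub sub i0,i1 pair
#1 head=2: or st i2,i3 pair
#2 head=4: mul i4 no-port MUL/MEM
#3 head=5: ld or i5,i6 pair
#4 head=7: st sll i7,i8 pair
#5 head=9: sub i9 WAW r2
#6 head=10: sll xor i10,i11 pair

ISSUED = 9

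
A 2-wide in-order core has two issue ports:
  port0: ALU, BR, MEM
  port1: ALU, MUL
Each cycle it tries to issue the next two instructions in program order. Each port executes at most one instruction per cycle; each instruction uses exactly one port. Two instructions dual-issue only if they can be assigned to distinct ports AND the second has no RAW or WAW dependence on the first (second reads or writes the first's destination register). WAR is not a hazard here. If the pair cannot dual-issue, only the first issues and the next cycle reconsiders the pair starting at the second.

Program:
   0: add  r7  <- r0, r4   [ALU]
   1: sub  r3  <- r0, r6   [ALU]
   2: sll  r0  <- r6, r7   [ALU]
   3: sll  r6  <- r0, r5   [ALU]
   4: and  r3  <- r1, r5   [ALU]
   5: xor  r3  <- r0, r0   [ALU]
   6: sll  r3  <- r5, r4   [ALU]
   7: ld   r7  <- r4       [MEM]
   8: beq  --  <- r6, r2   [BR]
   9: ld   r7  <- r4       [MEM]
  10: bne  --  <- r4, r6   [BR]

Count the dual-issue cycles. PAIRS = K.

#0 head=0: add.ALU sub.ALU i0,i1 dual
#1 head=2: sll.ALU i2 RAW r0
#2 head=3: sll.ALU and.ALU i3,i4 dual
#3 head=5: xor.ALU i5 WAW r3
#4 head=6: sll.ALU ld.MEM i6,i7 dual
#5 head=8: beq.BR i8 no-port BR/MEM
#6 head=9: ld.MEM i9 no-port MEM/BR
#7 head=10: bne.BR i10 tail

PAIRS = 3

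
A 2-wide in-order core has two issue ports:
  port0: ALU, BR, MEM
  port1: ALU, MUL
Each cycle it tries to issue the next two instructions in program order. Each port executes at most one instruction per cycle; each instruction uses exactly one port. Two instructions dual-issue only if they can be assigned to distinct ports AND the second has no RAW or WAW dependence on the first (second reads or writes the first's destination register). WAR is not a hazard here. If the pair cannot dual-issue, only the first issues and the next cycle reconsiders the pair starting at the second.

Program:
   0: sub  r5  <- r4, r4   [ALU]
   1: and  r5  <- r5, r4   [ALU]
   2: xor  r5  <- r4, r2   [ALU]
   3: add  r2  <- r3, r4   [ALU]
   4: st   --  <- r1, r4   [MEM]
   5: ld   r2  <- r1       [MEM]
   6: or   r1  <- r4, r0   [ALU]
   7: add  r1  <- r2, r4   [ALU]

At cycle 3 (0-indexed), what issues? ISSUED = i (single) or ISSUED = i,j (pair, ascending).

0. sub.ALU @i0  | RAW+WAW r5
1. and.ALU @i1  | WAW r5
2. xor.ALU add.ALU @i2,i3  | dual
3. st.MEM @i4  | no-port MEM/MEM
4. ld.MEM or.ALU @i5,i6  | dual
5. add.ALU @i7  | tail

ISSUED = 4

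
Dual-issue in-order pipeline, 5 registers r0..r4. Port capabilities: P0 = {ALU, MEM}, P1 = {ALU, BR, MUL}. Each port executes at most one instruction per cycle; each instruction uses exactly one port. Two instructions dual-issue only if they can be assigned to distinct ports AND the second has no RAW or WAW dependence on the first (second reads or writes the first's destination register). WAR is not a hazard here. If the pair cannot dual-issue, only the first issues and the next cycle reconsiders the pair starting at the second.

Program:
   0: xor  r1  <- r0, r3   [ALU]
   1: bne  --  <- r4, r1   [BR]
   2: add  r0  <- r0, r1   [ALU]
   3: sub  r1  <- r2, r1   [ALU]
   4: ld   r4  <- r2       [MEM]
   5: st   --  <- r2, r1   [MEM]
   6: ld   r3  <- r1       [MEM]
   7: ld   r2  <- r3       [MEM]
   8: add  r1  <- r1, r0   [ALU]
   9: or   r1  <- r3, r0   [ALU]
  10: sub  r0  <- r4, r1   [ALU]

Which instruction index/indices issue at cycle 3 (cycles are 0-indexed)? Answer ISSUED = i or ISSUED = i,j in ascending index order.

0. xor.ALU @i0  | RAW r1
1. bne.BR;add.ALU @i1&i2  | 2-wide
2. sub.ALU;ld.MEM @i3&i4  | 2-wide
3. st.MEM @i5  | no-port MEM/MEM
4. ld.MEM @i6  | no-port MEM/MEM
5. ld.MEM;add.ALU @i7&i8  | 2-wide
6. or.ALU @i9  | RAW r1
7. sub.ALU @i10  | tail

ISSUED = 5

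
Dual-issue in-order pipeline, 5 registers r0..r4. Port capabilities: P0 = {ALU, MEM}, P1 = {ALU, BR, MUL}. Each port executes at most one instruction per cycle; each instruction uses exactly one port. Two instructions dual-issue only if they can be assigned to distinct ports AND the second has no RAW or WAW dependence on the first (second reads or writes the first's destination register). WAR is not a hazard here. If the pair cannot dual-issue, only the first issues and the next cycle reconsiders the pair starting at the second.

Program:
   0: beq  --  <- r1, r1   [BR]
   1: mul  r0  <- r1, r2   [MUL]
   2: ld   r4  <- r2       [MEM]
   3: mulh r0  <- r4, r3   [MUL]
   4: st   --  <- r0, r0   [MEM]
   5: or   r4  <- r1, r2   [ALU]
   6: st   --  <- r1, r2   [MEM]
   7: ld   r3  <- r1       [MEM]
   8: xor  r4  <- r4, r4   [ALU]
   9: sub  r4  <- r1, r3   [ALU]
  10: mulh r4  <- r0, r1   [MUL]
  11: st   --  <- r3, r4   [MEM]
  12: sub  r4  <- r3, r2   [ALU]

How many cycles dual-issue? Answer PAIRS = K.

#0 head=0: beq.BR i0 no-port BR/MUL
#1 head=1: mul.MUL ld.MEM i1,i2 pair
#2 head=3: mulh.MUL i3 RAW r0
#3 head=4: st.MEM or.ALU i4,i5 pair
#4 head=6: st.MEM i6 no-port MEM/MEM
#5 head=7: ld.MEM xor.ALU i7,i8 pair
#6 head=9: sub.ALU i9 WAW r4
#7 head=10: mulh.MUL i10 RAW r4
#8 head=11: st.MEM sub.ALU i11,i12 pair

PAIRS = 4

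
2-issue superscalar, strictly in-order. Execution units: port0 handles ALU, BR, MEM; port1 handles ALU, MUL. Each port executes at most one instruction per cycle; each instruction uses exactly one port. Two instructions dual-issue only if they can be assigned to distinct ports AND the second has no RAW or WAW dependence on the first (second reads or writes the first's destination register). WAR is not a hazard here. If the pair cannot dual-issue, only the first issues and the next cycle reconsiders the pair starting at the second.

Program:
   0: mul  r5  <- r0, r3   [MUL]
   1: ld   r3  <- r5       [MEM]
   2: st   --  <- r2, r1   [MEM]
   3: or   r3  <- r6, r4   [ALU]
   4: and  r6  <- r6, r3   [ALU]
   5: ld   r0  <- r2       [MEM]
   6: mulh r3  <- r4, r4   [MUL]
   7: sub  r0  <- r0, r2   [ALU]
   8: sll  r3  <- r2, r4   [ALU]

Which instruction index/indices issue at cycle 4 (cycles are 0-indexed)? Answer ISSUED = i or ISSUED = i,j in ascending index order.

ISSUED = 6,7

0. mul.MUL @i0  | RAW r5
1. ld.MEM @i1  | no-port MEM/MEM
2. st.MEM/or.ALU @i2/i3  | dual
3. and.ALU/ld.MEM @i4/i5  | dual
4. mulh.MUL/sub.ALU @i6/i7  | dual
5. sll.ALU @i8  | tail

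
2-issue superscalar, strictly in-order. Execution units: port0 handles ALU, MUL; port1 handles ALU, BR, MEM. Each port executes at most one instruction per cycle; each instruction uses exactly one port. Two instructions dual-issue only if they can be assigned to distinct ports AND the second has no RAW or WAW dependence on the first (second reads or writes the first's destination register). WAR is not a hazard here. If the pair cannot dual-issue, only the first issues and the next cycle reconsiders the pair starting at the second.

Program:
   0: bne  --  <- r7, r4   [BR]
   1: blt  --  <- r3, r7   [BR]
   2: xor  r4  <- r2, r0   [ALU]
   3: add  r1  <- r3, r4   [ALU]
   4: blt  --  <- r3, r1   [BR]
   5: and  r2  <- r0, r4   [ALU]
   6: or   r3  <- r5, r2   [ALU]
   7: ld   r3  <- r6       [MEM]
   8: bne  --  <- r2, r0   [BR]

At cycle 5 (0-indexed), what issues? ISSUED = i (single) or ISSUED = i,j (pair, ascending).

ISSUED = 7

0. bne @i0  | no-port BR/BR
1. blt xor @i1,i2  | 2-wide
2. add @i3  | RAW r1
3. blt and @i4,i5  | 2-wide
4. or @i6  | WAW r3
5. ld @i7  | no-port MEM/BR
6. bne @i8  | tail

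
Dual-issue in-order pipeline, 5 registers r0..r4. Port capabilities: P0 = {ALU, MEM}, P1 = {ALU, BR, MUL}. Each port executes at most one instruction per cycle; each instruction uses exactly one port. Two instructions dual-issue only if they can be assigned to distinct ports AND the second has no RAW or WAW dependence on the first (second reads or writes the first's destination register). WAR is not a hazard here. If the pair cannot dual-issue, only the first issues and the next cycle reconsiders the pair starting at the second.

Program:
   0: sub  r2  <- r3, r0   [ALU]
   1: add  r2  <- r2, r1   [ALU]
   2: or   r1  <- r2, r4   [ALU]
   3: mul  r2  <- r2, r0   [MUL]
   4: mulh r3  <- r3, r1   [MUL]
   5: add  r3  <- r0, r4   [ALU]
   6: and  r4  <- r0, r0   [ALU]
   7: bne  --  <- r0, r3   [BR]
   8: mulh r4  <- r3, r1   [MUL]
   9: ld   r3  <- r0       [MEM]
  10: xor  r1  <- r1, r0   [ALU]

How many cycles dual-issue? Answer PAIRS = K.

t=0 i0:sub.ALU ; RAW+WAW r2
t=1 i1:add.ALU ; RAW r2
t=2 i2&i3:or.ALU+mul.MUL ; 2-wide
t=3 i4:mulh.MUL ; WAW r3
t=4 i5&i6:add.ALU+and.ALU ; 2-wide
t=5 i7:bne.BR ; no-port BR/MUL
t=6 i8&i9:mulh.MUL+ld.MEM ; 2-wide
t=7 i10:xor.ALU ; tail

PAIRS = 3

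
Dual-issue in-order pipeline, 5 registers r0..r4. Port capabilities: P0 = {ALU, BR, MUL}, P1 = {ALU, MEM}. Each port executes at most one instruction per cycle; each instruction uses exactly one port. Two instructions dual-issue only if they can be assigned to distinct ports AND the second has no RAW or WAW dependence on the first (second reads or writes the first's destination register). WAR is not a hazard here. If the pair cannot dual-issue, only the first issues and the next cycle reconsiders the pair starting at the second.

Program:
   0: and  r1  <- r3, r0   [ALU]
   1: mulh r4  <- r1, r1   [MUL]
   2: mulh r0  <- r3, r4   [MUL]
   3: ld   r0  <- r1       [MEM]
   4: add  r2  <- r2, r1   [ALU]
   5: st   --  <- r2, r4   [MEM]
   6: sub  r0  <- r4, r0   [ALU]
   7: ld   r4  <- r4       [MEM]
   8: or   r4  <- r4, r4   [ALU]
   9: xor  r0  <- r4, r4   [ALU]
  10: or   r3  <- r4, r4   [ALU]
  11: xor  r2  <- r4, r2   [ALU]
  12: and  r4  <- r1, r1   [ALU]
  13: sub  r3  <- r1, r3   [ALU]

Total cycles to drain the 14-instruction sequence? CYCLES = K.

CYCLES = 10

[0] i0  and  -- RAW r1
[1] i1  mulh  -- no-port MUL/MUL
[2] i2  mulh  -- WAW r0
[3] i3+i4  ld add  -- pair
[4] i5+i6  st sub  -- pair
[5] i7  ld  -- RAW+WAW r4
[6] i8  or  -- RAW r4
[7] i9+i10  xor or  -- pair
[8] i11+i12  xor and  -- pair
[9] i13  sub  -- tail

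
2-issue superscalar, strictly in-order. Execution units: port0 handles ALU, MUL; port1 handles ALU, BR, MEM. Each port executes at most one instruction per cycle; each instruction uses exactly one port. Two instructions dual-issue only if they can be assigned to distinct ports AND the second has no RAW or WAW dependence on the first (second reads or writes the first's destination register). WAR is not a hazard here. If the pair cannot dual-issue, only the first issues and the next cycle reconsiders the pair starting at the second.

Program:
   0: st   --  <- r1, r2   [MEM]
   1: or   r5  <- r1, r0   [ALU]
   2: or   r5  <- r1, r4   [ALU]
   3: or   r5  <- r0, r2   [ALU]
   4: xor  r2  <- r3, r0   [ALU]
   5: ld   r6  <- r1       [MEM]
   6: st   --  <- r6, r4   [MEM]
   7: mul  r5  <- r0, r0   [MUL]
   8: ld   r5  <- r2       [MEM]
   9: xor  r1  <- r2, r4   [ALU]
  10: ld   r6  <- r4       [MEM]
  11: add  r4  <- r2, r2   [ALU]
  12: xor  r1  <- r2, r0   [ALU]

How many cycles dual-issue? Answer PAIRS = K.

PAIRS = 5

#0 head=0: st.MEM or.ALU i0/i1 2-wide
#1 head=2: or.ALU i2 WAW r5
#2 head=3: or.ALU xor.ALU i3/i4 2-wide
#3 head=5: ld.MEM i5 no-port MEM/MEM
#4 head=6: st.MEM mul.MUL i6/i7 2-wide
#5 head=8: ld.MEM xor.ALU i8/i9 2-wide
#6 head=10: ld.MEM add.ALU i10/i11 2-wide
#7 head=12: xor.ALU i12 tail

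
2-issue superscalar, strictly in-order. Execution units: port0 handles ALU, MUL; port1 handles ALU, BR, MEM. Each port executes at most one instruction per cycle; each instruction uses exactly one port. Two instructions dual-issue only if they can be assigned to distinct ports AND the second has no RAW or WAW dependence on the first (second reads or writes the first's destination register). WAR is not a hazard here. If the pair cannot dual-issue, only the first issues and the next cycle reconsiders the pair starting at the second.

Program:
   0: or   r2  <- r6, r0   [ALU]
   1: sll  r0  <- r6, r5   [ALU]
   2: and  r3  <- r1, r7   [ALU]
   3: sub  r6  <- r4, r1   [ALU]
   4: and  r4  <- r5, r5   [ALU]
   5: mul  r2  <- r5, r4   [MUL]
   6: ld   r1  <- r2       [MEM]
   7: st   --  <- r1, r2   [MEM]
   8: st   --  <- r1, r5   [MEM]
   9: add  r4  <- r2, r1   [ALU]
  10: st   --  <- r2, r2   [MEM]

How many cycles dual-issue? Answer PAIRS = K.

#0 head=0: or sll i0/i1 2-wide
#1 head=2: and sub i2/i3 2-wide
#2 head=4: and i4 RAW r4
#3 head=5: mul i5 RAW r2
#4 head=6: ld i6 no-port MEM/MEM
#5 head=7: st i7 no-port MEM/MEM
#6 head=8: st add i8/i9 2-wide
#7 head=10: st i10 tail

PAIRS = 3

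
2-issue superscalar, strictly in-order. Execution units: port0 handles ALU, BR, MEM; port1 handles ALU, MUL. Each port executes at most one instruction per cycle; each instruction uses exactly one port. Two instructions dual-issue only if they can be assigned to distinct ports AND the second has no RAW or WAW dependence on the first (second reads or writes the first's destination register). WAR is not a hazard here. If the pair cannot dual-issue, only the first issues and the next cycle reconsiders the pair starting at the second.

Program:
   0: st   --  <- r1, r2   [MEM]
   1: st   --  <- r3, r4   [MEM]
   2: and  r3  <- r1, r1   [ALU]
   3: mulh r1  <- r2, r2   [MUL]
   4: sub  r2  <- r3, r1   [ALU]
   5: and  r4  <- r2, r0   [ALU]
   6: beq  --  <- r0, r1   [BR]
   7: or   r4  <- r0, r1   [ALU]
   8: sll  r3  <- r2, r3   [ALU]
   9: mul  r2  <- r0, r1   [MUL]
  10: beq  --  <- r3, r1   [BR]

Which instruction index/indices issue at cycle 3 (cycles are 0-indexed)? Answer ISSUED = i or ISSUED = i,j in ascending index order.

ISSUED = 4

[0] i0  st.MEM  -- no-port MEM/MEM
[1] i1,i2  st.MEM+and.ALU  -- 2-wide
[2] i3  mulh.MUL  -- RAW r1
[3] i4  sub.ALU  -- RAW r2
[4] i5,i6  and.ALU+beq.BR  -- 2-wide
[5] i7,i8  or.ALU+sll.ALU  -- 2-wide
[6] i9,i10  mul.MUL+beq.BR  -- 2-wide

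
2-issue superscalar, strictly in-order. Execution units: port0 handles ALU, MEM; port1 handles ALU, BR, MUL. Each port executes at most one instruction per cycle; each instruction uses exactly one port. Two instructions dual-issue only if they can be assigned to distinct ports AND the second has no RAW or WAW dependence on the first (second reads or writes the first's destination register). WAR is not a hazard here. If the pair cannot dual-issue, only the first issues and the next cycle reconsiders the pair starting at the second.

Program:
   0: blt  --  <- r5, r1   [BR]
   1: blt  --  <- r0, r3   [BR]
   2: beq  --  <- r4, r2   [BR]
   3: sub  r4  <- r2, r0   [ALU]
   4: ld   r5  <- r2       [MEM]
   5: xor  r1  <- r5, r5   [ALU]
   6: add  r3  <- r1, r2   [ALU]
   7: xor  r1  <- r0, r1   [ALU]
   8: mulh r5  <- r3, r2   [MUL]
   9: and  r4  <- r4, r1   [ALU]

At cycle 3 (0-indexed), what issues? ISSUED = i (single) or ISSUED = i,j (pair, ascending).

ISSUED = 4

[0] i0  blt  -- no-port BR/BR
[1] i1  blt  -- no-port BR/BR
[2] i2&i3  beq;sub  -- dual
[3] i4  ld  -- RAW r5
[4] i5  xor  -- RAW r1
[5] i6&i7  add;xor  -- dual
[6] i8&i9  mulh;and  -- dual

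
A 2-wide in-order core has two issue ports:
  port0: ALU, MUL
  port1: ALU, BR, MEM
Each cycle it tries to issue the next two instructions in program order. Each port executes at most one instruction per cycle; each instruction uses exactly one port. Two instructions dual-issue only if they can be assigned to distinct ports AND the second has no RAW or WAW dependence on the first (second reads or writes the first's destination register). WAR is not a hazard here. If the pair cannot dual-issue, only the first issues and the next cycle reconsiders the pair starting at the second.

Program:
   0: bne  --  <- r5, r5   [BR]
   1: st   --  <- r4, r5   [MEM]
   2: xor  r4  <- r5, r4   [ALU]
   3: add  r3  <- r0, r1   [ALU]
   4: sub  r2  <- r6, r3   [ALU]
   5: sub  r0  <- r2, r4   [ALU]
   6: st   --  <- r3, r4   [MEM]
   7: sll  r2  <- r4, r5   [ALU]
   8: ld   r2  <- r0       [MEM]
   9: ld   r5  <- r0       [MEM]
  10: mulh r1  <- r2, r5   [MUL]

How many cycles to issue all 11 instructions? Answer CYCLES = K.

#0 head=0: bne i0 no-port BR/MEM
#1 head=1: st+xor i1/i2 2-wide
#2 head=3: add i3 RAW r3
#3 head=4: sub i4 RAW r2
#4 head=5: sub+st i5/i6 2-wide
#5 head=7: sll i7 WAW r2
#6 head=8: ld i8 no-port MEM/MEM
#7 head=9: ld i9 RAW r5
#8 head=10: mulh i10 tail

CYCLES = 9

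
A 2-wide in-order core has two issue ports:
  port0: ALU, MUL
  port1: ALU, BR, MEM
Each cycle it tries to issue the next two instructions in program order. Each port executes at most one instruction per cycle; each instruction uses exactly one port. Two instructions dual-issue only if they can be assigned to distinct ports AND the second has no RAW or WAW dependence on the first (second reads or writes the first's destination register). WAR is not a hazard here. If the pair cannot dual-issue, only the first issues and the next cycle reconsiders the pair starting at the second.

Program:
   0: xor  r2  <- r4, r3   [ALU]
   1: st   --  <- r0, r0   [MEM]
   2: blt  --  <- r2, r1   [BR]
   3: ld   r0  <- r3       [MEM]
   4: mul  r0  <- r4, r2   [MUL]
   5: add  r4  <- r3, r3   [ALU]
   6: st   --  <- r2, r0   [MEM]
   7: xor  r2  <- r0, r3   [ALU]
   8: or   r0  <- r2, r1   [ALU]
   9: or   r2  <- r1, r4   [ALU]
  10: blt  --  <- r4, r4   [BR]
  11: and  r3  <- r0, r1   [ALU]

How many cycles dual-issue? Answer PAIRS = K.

PAIRS = 5

#0 head=0: xor/st i0+i1 2-wide
#1 head=2: blt i2 no-port BR/MEM
#2 head=3: ld i3 WAW r0
#3 head=4: mul/add i4+i5 2-wide
#4 head=6: st/xor i6+i7 2-wide
#5 head=8: or/or i8+i9 2-wide
#6 head=10: blt/and i10+i11 2-wide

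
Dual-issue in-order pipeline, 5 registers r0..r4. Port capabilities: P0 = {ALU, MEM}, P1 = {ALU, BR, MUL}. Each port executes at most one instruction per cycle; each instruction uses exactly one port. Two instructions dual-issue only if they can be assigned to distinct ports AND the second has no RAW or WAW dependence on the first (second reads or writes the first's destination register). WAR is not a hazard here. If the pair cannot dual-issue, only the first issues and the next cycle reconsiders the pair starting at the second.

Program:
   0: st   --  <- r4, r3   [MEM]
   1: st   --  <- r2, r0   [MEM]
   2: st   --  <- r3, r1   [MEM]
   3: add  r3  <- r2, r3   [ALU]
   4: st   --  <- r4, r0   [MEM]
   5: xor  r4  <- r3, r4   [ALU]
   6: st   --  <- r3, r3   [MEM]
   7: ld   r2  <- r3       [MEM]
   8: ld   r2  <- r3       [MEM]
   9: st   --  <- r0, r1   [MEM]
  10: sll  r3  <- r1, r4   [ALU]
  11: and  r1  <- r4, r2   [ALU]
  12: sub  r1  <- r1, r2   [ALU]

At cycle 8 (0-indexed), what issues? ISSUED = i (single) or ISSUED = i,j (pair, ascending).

ISSUED = 11

  cy0 -> i0 (st.MEM) no-port MEM/MEM
  cy1 -> i1 (st.MEM) no-port MEM/MEM
  cy2 -> i2+i3 (st.MEM add.ALU) 2-wide
  cy3 -> i4+i5 (st.MEM xor.ALU) 2-wide
  cy4 -> i6 (st.MEM) no-port MEM/MEM
  cy5 -> i7 (ld.MEM) no-port MEM/MEM
  cy6 -> i8 (ld.MEM) no-port MEM/MEM
  cy7 -> i9+i10 (st.MEM sll.ALU) 2-wide
  cy8 -> i11 (and.ALU) RAW+WAW r1
  cy9 -> i12 (sub.ALU) tail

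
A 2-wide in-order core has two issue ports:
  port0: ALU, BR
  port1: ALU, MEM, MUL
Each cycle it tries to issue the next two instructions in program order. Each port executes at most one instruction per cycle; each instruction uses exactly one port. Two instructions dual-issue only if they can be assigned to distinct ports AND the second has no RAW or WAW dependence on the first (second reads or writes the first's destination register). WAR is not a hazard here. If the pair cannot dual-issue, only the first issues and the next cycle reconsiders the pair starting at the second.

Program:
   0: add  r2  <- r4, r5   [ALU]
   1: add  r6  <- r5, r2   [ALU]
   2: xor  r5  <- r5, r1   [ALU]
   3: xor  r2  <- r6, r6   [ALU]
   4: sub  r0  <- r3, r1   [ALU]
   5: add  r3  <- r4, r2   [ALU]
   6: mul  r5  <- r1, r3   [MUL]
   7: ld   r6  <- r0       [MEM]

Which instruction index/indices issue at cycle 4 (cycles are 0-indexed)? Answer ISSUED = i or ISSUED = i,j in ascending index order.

ISSUED = 6

0. add.ALU @i0  | RAW r2
1. add.ALU xor.ALU @i1,i2  | 2-wide
2. xor.ALU sub.ALU @i3,i4  | 2-wide
3. add.ALU @i5  | RAW r3
4. mul.MUL @i6  | no-port MUL/MEM
5. ld.MEM @i7  | tail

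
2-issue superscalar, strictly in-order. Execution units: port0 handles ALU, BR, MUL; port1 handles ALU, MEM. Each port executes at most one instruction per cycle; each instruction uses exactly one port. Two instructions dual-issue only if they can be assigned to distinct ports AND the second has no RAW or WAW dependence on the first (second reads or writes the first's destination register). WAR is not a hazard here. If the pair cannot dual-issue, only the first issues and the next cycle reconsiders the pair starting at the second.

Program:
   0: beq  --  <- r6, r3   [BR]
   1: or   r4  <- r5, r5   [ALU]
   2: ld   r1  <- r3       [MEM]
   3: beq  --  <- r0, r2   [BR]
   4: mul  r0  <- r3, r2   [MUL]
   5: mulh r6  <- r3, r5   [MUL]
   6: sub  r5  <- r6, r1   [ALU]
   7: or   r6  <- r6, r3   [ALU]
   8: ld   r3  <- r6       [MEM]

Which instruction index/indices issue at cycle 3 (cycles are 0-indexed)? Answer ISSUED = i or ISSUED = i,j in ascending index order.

ISSUED = 5

0. beq.BR/or.ALU @i0&i1  | 2-wide
1. ld.MEM/beq.BR @i2&i3  | 2-wide
2. mul.MUL @i4  | no-port MUL/MUL
3. mulh.MUL @i5  | RAW r6
4. sub.ALU/or.ALU @i6&i7  | 2-wide
5. ld.MEM @i8  | tail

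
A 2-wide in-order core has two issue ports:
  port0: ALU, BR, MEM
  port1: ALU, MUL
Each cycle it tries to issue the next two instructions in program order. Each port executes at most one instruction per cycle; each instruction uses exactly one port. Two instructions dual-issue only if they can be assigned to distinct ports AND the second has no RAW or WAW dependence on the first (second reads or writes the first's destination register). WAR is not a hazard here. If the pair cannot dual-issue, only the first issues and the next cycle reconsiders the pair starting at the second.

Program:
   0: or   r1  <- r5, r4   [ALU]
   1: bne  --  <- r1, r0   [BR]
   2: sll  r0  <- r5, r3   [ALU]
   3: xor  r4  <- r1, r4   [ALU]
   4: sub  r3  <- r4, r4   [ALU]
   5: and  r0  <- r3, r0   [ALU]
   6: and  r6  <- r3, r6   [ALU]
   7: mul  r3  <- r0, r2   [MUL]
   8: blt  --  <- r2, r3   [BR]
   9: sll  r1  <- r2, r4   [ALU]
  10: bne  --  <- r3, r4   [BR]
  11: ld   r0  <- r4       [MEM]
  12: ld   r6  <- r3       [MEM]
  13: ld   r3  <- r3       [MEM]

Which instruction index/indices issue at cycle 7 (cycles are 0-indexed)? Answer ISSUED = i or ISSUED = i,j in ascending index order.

ISSUED = 10

  cy0 -> i0 (or.ALU) RAW r1
  cy1 -> i1+i2 (bne.BR+sll.ALU) 2-wide
  cy2 -> i3 (xor.ALU) RAW r4
  cy3 -> i4 (sub.ALU) RAW r3
  cy4 -> i5+i6 (and.ALU+and.ALU) 2-wide
  cy5 -> i7 (mul.MUL) RAW r3
  cy6 -> i8+i9 (blt.BR+sll.ALU) 2-wide
  cy7 -> i10 (bne.BR) no-port BR/MEM
  cy8 -> i11 (ld.MEM) no-port MEM/MEM
  cy9 -> i12 (ld.MEM) no-port MEM/MEM
  cy10 -> i13 (ld.MEM) tail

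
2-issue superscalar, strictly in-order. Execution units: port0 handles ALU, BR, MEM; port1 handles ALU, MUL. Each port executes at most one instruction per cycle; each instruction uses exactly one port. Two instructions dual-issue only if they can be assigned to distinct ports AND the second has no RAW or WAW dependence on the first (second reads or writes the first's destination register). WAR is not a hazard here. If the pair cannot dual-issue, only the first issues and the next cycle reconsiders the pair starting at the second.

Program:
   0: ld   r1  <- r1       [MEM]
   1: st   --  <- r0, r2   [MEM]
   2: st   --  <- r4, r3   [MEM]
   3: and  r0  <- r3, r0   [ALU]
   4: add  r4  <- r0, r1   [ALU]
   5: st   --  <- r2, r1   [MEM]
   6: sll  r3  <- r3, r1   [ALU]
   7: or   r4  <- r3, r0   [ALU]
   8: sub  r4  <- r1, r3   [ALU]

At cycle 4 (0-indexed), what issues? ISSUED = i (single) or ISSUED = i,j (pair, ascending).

c0: i0 ld.MEM  no-port MEM/MEM
c1: i1 st.MEM  no-port MEM/MEM
c2: i2&i3 st.MEM+and.ALU  dual
c3: i4&i5 add.ALU+st.MEM  dual
c4: i6 sll.ALU  RAW r3
c5: i7 or.ALU  WAW r4
c6: i8 sub.ALU  tail

ISSUED = 6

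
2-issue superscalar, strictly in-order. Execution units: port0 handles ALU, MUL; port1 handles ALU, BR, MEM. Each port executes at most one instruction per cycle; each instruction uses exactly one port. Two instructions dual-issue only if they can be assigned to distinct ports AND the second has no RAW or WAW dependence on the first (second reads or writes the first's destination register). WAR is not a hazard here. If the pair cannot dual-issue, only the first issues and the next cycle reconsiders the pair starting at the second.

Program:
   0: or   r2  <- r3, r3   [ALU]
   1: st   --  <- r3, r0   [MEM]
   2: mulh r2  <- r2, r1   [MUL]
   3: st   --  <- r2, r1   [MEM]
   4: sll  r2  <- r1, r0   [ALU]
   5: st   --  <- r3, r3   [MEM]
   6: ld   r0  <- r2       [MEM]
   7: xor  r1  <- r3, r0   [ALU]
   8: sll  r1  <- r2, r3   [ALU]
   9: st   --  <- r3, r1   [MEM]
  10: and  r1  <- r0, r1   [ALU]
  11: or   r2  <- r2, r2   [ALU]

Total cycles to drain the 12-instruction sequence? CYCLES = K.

  cy0 -> i0+i1 (or+st) pair
  cy1 -> i2 (mulh) RAW r2
  cy2 -> i3+i4 (st+sll) pair
  cy3 -> i5 (st) no-port MEM/MEM
  cy4 -> i6 (ld) RAW r0
  cy5 -> i7 (xor) WAW r1
  cy6 -> i8 (sll) RAW r1
  cy7 -> i9+i10 (st+and) pair
  cy8 -> i11 (or) tail

CYCLES = 9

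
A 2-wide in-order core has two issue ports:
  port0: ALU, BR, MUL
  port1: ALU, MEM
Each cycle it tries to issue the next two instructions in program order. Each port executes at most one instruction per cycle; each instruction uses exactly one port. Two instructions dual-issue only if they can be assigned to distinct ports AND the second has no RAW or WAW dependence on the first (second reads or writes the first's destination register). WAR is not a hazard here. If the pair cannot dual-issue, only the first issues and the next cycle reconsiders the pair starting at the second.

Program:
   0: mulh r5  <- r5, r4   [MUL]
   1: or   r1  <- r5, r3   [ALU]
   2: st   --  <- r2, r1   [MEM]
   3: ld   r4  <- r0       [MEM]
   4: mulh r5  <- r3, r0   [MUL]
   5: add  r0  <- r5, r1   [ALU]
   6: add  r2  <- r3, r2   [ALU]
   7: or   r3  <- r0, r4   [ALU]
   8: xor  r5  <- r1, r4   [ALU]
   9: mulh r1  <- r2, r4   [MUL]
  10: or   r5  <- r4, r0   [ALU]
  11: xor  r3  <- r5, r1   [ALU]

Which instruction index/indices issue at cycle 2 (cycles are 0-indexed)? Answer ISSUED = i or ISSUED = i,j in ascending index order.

c0: i0 mulh  RAW r5
c1: i1 or  RAW r1
c2: i2 st  no-port MEM/MEM
c3: i3/i4 ld mulh  dual
c4: i5/i6 add add  dual
c5: i7/i8 or xor  dual
c6: i9/i10 mulh or  dual
c7: i11 xor  tail

ISSUED = 2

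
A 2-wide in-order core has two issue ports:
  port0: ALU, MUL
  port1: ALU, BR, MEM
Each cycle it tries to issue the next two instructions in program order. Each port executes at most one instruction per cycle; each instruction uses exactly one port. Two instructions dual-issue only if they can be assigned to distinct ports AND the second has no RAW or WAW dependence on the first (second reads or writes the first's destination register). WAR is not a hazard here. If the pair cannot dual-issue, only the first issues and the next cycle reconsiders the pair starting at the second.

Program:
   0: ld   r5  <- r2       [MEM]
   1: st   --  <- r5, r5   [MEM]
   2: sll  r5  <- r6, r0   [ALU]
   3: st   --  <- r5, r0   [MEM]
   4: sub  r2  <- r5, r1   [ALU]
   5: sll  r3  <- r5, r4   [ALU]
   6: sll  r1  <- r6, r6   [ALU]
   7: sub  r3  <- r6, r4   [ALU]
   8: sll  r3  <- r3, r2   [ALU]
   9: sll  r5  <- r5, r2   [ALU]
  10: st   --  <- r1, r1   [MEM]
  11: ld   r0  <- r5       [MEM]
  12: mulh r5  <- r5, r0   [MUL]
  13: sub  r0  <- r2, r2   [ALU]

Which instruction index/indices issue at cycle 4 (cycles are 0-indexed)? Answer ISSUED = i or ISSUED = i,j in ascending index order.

ISSUED = 7

  cy0 -> i0 (ld) no-port MEM/MEM
  cy1 -> i1,i2 (st+sll) 2-wide
  cy2 -> i3,i4 (st+sub) 2-wide
  cy3 -> i5,i6 (sll+sll) 2-wide
  cy4 -> i7 (sub) RAW+WAW r3
  cy5 -> i8,i9 (sll+sll) 2-wide
  cy6 -> i10 (st) no-port MEM/MEM
  cy7 -> i11 (ld) RAW r0
  cy8 -> i12,i13 (mulh+sub) 2-wide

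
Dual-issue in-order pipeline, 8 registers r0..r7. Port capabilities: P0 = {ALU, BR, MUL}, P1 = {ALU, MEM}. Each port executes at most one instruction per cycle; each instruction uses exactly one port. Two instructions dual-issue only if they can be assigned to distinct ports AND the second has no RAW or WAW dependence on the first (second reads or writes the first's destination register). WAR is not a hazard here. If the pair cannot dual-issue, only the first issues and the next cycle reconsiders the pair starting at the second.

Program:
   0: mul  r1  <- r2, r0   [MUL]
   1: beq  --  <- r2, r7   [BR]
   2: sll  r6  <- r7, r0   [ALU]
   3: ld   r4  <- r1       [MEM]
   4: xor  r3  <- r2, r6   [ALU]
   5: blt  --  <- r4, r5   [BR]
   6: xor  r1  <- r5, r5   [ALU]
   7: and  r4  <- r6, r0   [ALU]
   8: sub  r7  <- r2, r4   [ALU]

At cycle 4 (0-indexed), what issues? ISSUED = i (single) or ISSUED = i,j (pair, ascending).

t=0 i0:mul.MUL ; no-port MUL/BR
t=1 i1&i2:beq.BR/sll.ALU ; pair
t=2 i3&i4:ld.MEM/xor.ALU ; pair
t=3 i5&i6:blt.BR/xor.ALU ; pair
t=4 i7:and.ALU ; RAW r4
t=5 i8:sub.ALU ; tail

ISSUED = 7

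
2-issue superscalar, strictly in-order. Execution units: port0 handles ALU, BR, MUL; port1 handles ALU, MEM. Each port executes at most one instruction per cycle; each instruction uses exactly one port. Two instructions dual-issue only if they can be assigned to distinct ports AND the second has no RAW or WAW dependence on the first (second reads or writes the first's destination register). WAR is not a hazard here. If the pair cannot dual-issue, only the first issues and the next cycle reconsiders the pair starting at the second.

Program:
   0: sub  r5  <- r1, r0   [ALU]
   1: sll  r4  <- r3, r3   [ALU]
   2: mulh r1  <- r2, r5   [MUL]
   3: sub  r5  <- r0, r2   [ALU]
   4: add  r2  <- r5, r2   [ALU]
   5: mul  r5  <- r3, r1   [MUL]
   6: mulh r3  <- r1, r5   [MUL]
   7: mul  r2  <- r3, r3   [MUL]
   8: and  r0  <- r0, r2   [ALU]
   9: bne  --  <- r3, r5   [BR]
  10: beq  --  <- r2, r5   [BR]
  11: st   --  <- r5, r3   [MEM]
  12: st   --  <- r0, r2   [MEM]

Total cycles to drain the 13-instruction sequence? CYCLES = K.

0. sub.ALU;sll.ALU @i0,i1  | dual
1. mulh.MUL;sub.ALU @i2,i3  | dual
2. add.ALU;mul.MUL @i4,i5  | dual
3. mulh.MUL @i6  | no-port MUL/MUL
4. mul.MUL @i7  | RAW r2
5. and.ALU;bne.BR @i8,i9  | dual
6. beq.BR;st.MEM @i10,i11  | dual
7. st.MEM @i12  | tail

CYCLES = 8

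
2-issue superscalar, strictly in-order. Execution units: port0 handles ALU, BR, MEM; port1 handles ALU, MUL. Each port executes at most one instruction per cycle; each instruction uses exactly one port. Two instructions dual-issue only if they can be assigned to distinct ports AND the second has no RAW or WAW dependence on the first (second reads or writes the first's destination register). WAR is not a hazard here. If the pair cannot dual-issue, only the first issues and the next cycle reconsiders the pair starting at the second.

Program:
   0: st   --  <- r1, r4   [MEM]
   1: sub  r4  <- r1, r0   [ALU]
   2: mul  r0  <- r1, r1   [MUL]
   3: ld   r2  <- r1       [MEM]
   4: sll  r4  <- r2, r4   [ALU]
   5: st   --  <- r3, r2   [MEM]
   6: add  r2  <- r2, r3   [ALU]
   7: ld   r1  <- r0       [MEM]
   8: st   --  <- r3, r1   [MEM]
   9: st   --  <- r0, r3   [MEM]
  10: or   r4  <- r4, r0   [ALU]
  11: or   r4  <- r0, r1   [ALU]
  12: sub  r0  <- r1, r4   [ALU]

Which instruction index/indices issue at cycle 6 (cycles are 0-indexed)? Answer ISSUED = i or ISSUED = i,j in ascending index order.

c0: i0+i1 st.MEM+sub.ALU  dual
c1: i2+i3 mul.MUL+ld.MEM  dual
c2: i4+i5 sll.ALU+st.MEM  dual
c3: i6+i7 add.ALU+ld.MEM  dual
c4: i8 st.MEM  no-port MEM/MEM
c5: i9+i10 st.MEM+or.ALU  dual
c6: i11 or.ALU  RAW r4
c7: i12 sub.ALU  tail

ISSUED = 11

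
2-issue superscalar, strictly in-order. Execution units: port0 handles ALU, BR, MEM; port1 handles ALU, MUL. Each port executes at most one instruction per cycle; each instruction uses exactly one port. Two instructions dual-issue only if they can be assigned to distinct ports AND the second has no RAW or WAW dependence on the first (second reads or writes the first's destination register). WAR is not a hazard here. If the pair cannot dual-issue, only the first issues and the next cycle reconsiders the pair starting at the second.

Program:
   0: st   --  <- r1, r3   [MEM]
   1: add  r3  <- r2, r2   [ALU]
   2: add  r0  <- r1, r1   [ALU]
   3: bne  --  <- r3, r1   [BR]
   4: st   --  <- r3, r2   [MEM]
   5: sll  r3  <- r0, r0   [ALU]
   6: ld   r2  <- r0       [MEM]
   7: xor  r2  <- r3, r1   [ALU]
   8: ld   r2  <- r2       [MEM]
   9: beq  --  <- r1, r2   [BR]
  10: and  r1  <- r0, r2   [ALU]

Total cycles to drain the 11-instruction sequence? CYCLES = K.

  cy0 -> i0,i1 (st;add) 2-wide
  cy1 -> i2,i3 (add;bne) 2-wide
  cy2 -> i4,i5 (st;sll) 2-wide
  cy3 -> i6 (ld) WAW r2
  cy4 -> i7 (xor) RAW+WAW r2
  cy5 -> i8 (ld) no-port MEM/BR
  cy6 -> i9,i10 (beq;and) 2-wide

CYCLES = 7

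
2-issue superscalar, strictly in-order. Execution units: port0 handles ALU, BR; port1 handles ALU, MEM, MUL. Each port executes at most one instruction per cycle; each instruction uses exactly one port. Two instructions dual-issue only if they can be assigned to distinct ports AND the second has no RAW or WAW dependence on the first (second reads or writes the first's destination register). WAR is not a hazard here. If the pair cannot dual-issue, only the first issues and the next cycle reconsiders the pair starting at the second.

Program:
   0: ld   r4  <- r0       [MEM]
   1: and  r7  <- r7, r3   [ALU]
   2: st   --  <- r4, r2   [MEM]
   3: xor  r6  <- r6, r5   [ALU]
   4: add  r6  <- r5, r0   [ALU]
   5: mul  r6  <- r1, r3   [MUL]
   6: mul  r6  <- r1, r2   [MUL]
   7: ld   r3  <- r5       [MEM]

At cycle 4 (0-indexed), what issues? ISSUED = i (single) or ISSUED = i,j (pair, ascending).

#0 head=0: ld/and i0+i1 dual
#1 head=2: st/xor i2+i3 dual
#2 head=4: add i4 WAW r6
#3 head=5: mul i5 no-port MUL/MUL
#4 head=6: mul i6 no-port MUL/MEM
#5 head=7: ld i7 tail

ISSUED = 6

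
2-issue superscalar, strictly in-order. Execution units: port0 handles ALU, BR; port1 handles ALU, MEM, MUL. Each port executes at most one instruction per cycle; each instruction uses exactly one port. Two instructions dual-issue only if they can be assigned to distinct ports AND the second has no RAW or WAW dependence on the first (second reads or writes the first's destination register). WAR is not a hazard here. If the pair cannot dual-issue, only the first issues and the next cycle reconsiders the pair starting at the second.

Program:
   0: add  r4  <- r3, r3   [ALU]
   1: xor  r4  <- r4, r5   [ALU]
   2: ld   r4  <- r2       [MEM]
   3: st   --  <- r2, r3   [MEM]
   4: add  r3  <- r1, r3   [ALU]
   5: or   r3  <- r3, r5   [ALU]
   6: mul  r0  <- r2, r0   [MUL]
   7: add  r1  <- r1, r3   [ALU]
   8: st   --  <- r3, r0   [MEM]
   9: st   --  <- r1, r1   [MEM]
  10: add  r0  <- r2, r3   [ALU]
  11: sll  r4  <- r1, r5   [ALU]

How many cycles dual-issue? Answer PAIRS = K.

PAIRS = 4

#0 head=0: add i0 RAW+WAW r4
#1 head=1: xor i1 WAW r4
#2 head=2: ld i2 no-port MEM/MEM
#3 head=3: st;add i3,i4 2-wide
#4 head=5: or;mul i5,i6 2-wide
#5 head=7: add;st i7,i8 2-wide
#6 head=9: st;add i9,i10 2-wide
#7 head=11: sll i11 tail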